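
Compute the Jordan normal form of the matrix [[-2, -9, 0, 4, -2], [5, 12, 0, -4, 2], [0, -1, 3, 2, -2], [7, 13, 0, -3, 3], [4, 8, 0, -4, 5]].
J = [[3, 1, 0, 0, 0], [0, 3, 1, 0, 0], [0, 0, 3, 0, 0], [0, 0, 0, 3, 1], [0, 0, 0, 0, 3]]

The characteristic polynomial is det(xI - A) = (x - 3)^5, so the eigenvalues are 3 (algebraic multiplicity 5).

For λ = 3: rank(A - 3I) = 3, rank((A - 3I)^2) = 1, rank((A - 3I)^3) = 0. The eigenspace has dimension 5 - 3 = 2, so there are 2 Jordan blocks; the rank sequence gives block sizes [3, 2].

Assembling the blocks gives the Jordan form J above.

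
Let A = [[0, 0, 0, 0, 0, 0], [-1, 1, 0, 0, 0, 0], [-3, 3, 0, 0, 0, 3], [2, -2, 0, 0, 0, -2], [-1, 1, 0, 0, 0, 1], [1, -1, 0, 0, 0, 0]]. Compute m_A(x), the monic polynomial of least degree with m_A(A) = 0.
The characteristic polynomial factors as x^5(x - 1). The minimal polynomial is ∏(x - λ)^{k_λ} where k_λ is the size of the largest Jordan block at λ.

For λ = 0: rank(A) = 2, and the largest Jordan block has size 2 (the smallest k with rank(A^k) = rank(A^(k+1))).
For λ = 1: rank(A - I) = 5, and the largest Jordan block has size 1 (the smallest k with rank((A - I)^k) = rank((A - I)^(k+1))).

So m_A(x) = x^2(x - 1).

m_A(x) = x^2(x - 1)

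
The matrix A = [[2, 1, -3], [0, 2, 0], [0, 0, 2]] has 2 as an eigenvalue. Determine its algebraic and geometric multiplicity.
algebraic multiplicity 3, geometric multiplicity 2

The characteristic polynomial is (x - 2)^3, so the factor x - 2 appears with exponent 3: the algebraic multiplicity is 3.

rank(A - 2I) = 1, so the eigenspace has dimension 3 - 1 = 2: the geometric multiplicity is 2.

Since 2 < 3, A is not diagonalizable.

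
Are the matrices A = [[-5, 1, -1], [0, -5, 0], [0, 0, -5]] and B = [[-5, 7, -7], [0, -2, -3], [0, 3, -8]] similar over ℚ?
Yes.

Two matrices over a field are similar if and only if they have the same invariant factors.

Both A and B have characteristic polynomial (x + 5)^3 and minimal polynomial (x + 5)^2. Computing further, both have invariant factors x + 5, (x + 5)^2. Hence A and B are similar.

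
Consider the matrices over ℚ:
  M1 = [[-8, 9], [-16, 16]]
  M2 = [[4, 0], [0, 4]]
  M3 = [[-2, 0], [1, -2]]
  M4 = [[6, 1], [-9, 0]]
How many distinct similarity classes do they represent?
Characteristic polynomials: χ_{M1} = (x - 4)^2, χ_{M2} = (x - 4)^2, χ_{M3} = (x + 2)^2, χ_{M4} = (x - 3)^2.

{M1}: invariant factors (x - 4)^2.

{M2}: invariant factors x - 4, x - 4.

{M3}: invariant factors (x + 2)^2.

{M4}: invariant factors (x - 3)^2.

Matrices are similar if and only if their invariant-factor lists agree; the partition into similarity classes is {M1}, {M2}, {M3}, {M4}.

4 classes: {M1}, {M2}, {M3}, {M4}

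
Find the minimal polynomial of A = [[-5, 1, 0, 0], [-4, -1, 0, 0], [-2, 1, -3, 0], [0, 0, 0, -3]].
m_A(x) = (x + 3)^2

The characteristic polynomial factors as (x + 3)^4. The minimal polynomial is ∏(x - λ)^{k_λ} where k_λ is the size of the largest Jordan block at λ.

For λ = -3: rank(A + 3I) = 1, and the largest Jordan block has size 2 (the smallest k with rank((A + 3I)^k) = rank((A + 3I)^(k+1))).

So m_A(x) = (x + 3)^2.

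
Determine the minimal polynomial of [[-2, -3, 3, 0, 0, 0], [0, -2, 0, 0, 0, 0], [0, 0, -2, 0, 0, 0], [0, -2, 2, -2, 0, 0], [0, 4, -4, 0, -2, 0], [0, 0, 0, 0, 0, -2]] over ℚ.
m_A(x) = (x + 2)^2

The characteristic polynomial factors as (x + 2)^6. The minimal polynomial is ∏(x - λ)^{k_λ} where k_λ is the size of the largest Jordan block at λ.

For λ = -2: rank(A + 2I) = 1, and the largest Jordan block has size 2 (the smallest k with rank((A + 2I)^k) = rank((A + 2I)^(k+1))).

So m_A(x) = (x + 2)^2.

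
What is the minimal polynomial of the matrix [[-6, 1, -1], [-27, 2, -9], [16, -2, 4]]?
m_A(x) = (x - 2)(x + 1)^2

The characteristic polynomial factors as (x - 2)(x + 1)^2. The minimal polynomial is ∏(x - λ)^{k_λ} where k_λ is the size of the largest Jordan block at λ.

For λ = -1: rank(A + I) = 2, and the largest Jordan block has size 2 (the smallest k with rank((A + I)^k) = rank((A + I)^(k+1))).
For λ = 2: rank(A - 2I) = 2, and the largest Jordan block has size 1 (the smallest k with rank((A - 2I)^k) = rank((A - 2I)^(k+1))).

So m_A(x) = (x - 2)(x + 1)^2.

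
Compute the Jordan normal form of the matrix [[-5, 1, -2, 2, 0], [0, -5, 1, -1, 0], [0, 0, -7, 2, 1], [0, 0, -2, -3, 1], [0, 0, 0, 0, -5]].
J = [[-5, 1, 0, 0, 0], [0, -5, 1, 0, 0], [0, 0, -5, 0, 0], [0, 0, 0, -5, 1], [0, 0, 0, 0, -5]]

The characteristic polynomial is det(xI - A) = (x + 5)^5, so the eigenvalues are -5 (algebraic multiplicity 5).

For λ = -5: rank(A + 5I) = 3, rank((A + 5I)^2) = 1, rank((A + 5I)^3) = 0. The eigenspace has dimension 5 - 3 = 2, so there are 2 Jordan blocks; the rank sequence gives block sizes [3, 2].

Assembling the blocks gives the Jordan form J above.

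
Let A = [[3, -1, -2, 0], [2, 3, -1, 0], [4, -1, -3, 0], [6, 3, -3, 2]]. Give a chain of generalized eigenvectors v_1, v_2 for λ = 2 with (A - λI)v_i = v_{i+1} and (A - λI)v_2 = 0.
v_1 = [[1, 0, 1, 0]]^T, v_2 = [[-1, 1, -1, 3]]^T

We seek v_1 ∈ ker((A - 2I)^2) \ ker(A - 2I), then set v_{i+1} = (A - 2I) v_i.

One such chain is v_1 = [[1, 0, 1, 0]]^T, v_2 = [[-1, 1, -1, 3]]^T. Check: (A - 2I) v_2 = [[0, 0, 0, 0]]^T = 0.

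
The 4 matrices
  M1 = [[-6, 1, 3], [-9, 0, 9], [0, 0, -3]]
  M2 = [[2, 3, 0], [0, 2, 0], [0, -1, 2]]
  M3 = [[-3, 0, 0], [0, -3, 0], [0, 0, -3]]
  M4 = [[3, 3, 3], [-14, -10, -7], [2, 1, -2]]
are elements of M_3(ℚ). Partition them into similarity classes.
Characteristic polynomials: χ_{M1} = (x + 3)^3, χ_{M2} = (x - 2)^3, χ_{M3} = (x + 3)^3, χ_{M4} = (x + 3)^3.

{M1, M4}: invariant factors x + 3, (x + 3)^2.

{M2}: invariant factors x - 2, (x - 2)^2.

{M3}: invariant factors x + 3, x + 3, x + 3.

Matrices are similar if and only if their invariant-factor lists agree; the partition into similarity classes is {M1, M4}, {M2}, {M3}.

3 classes: {M1, M4}, {M2}, {M3}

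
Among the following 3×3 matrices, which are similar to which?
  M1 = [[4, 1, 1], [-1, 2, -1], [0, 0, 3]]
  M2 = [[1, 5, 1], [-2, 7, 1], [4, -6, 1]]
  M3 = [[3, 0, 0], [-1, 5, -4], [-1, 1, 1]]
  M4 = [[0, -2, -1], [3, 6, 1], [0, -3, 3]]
2 classes: {M1}, {M2, M3, M4}

Characteristic polynomials: χ_{M1} = (x - 3)^3, χ_{M2} = (x - 3)^3, χ_{M3} = (x - 3)^3, χ_{M4} = (x - 3)^3.

{M1}: invariant factors x - 3, (x - 3)^2.

{M2, M3, M4}: invariant factors (x - 3)^3.

Matrices are similar if and only if their invariant-factor lists agree; the partition into similarity classes is {M1}, {M2, M3, M4}.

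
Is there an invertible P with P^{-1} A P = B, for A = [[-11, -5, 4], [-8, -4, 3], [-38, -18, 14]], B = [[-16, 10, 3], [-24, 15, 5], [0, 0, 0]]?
Two matrices over a field are similar if and only if they have the same invariant factors.

Both A and B have characteristic polynomial x^2(x + 1) and minimal polynomial x^2(x + 1). Computing further, both have invariant factors x^2(x + 1). Hence A and B are similar.

Yes.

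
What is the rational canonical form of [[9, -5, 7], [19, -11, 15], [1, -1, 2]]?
R = [[0, 0, -4], [1, 0, 0], [0, 1, 0]]

The invariant factors of A (the non-unit diagonal entries of the Smith normal form of xI - A over ℚ[x]) are x^3 + 4, each dividing the next. The characteristic polynomial is their product, x^3 + 4.

The rational canonical form is the block-diagonal matrix of companion matrices C(f_i):
R = [[0, 0, -4], [1, 0, 0], [0, 1, 0]].

Note the characteristic polynomial does not split into linear factors over ℚ, so A has no Jordan form over ℚ; the rational canonical form exists over any field.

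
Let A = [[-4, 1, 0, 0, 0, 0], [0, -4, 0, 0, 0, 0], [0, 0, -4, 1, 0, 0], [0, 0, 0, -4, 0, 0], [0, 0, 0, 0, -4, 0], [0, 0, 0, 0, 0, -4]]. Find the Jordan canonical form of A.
J = [[-4, 1, 0, 0, 0, 0], [0, -4, 0, 0, 0, 0], [0, 0, -4, 1, 0, 0], [0, 0, 0, -4, 0, 0], [0, 0, 0, 0, -4, 0], [0, 0, 0, 0, 0, -4]]

The characteristic polynomial is det(xI - A) = (x + 4)^6, so the eigenvalues are -4 (algebraic multiplicity 6).

For λ = -4: rank(A + 4I) = 2, rank((A + 4I)^2) = 0. The eigenspace has dimension 6 - 2 = 4, so there are 4 Jordan blocks; the rank sequence gives block sizes [2, 2, 1, 1].

Assembling the blocks gives the Jordan form J above.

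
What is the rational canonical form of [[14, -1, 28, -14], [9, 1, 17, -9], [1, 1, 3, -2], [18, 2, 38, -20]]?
R = [[0, 0, 0, -16], [1, 0, 0, -8], [0, 1, 0, -9], [0, 0, 1, -2]]

The invariant factors of A (the non-unit diagonal entries of the Smith normal form of xI - A over ℚ[x]) are (x^2 + x + 4)^2, each dividing the next. The characteristic polynomial is their product, (x^2 + x + 4)^2.

The rational canonical form is the block-diagonal matrix of companion matrices C(f_i):
R = [[0, 0, 0, -16], [1, 0, 0, -8], [0, 1, 0, -9], [0, 0, 1, -2]].

Note the characteristic polynomial does not split into linear factors over ℚ, so A has no Jordan form over ℚ; the rational canonical form exists over any field.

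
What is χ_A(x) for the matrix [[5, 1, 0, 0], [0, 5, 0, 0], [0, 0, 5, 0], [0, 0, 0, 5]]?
χ_A(x) = (x - 5)^4

xI - A = [[x - 5, -1, 0, 0], [0, x - 5, 0, 0], [0, 0, x - 5, 0], [0, 0, 0, x - 5]].

Expanding det(xI - A) along the first row:
det(xI - A) = + (x - 5)·det([[x - 5, 0, 0], [0, x - 5, 0], [0, 0, x - 5]]) - (-1)·det([[0, 0, 0], [0, x - 5, 0], [0, 0, x - 5]]) + (0)·det([[0, x - 5, 0], [0, 0, 0], [0, 0, x - 5]]) - (0)·det([[0, x - 5, 0], [0, 0, x - 5], [0, 0, 0]]).

Evaluating gives χ_A(x) = x^4 - 20x^3 + 150x^2 - 500x + 625 = (x - 5)^4.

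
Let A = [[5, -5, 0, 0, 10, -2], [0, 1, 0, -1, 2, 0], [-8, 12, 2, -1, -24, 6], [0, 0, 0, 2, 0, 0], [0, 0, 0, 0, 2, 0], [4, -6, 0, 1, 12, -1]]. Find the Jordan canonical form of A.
The characteristic polynomial is det(xI - A) = (x - 3)(x - 2)^3(x - 1)^2, so the eigenvalues are 1 (algebraic multiplicity 2), 2 (algebraic multiplicity 3), 3 (algebraic multiplicity 1).

For λ = 1: rank(A - I) = 5, rank((A - I)^2) = 4. The eigenspace has dimension 6 - 5 = 1, so there is 1 Jordan block; the rank sequence gives block sizes [2].

For λ = 2: rank(A - 2I) = 4, rank((A - 2I)^2) = 3. The eigenspace has dimension 6 - 4 = 2, so there are 2 Jordan blocks; the rank sequence gives block sizes [2, 1].

For λ = 3: algebraic multiplicity 1 gives one 1×1 block.

Assembling the blocks gives the Jordan form J above.

J = [[1, 1, 0, 0, 0, 0], [0, 1, 0, 0, 0, 0], [0, 0, 2, 1, 0, 0], [0, 0, 0, 2, 0, 0], [0, 0, 0, 0, 2, 0], [0, 0, 0, 0, 0, 3]]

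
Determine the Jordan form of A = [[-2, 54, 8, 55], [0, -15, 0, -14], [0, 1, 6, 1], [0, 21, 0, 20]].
The characteristic polynomial is det(xI - A) = (x - 6)^2(x + 1)(x + 2), so the eigenvalues are -2 (algebraic multiplicity 1), -1 (algebraic multiplicity 1), 6 (algebraic multiplicity 2).

For λ = -2: algebraic multiplicity 1 gives one 1×1 block.

For λ = -1: algebraic multiplicity 1 gives one 1×1 block.

For λ = 6: rank(A - 6I) = 3, rank((A - 6I)^2) = 2. The eigenspace has dimension 4 - 3 = 1, so there is 1 Jordan block; the rank sequence gives block sizes [2].

Assembling the blocks gives the Jordan form J above.

J = [[-2, 0, 0, 0], [0, -1, 0, 0], [0, 0, 6, 1], [0, 0, 0, 6]]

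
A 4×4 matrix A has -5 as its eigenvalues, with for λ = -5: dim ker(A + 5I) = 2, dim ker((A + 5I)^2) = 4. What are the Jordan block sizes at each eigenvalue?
Jordan blocks: (-5, 2), (-5, 2)

λ = -5: successive nullity increments [2, 2] count blocks of size ≥ k; block sizes are [2, 2].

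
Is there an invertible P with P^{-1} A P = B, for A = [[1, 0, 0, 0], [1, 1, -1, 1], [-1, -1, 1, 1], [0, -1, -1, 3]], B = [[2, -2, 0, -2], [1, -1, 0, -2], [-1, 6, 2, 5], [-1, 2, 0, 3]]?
Two matrices over a field are similar if and only if they have the same invariant factors.

Both A and B have characteristic polynomial (x - 2)^2(x - 1)^2 and minimal polynomial (x - 2)(x - 1). Computing further, both have invariant factors (x - 2)(x - 1), (x - 2)(x - 1). Hence A and B are similar.

Yes.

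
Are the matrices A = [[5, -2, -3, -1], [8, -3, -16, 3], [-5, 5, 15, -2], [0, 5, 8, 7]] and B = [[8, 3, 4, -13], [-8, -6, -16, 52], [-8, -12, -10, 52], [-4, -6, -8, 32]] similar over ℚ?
No.

Both have characteristic polynomial (x - 6)^4 and minimal polynomial (x - 6)^2. But rank(A - 6I) = 2 for A while rank(B - 6I) = 1 for B, so the number of Jordan blocks at λ = 6 differs. A and B are not similar.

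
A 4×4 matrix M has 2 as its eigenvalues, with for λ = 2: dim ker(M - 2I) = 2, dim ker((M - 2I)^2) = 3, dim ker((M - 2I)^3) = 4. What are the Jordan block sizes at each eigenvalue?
λ = 2: successive nullity increments [2, 1, 1] count blocks of size ≥ k; block sizes are [3, 1].

Jordan blocks: (2, 3), (2, 1)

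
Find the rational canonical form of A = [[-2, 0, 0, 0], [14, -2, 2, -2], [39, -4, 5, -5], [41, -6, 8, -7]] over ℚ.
R = [[-2, 0, 0, 0], [0, 0, 0, -2], [0, 1, 0, -5], [0, 0, 1, -4]]

The invariant factors of A (the non-unit diagonal entries of the Smith normal form of xI - A over ℚ[x]) are x + 2, (x + 1)^2(x + 2), each dividing the next. The characteristic polynomial is their product, (x + 1)^2(x + 2)^2.

The rational canonical form is the block-diagonal matrix of companion matrices C(f_i):
R = [[-2, 0, 0, 0], [0, 0, 0, -2], [0, 1, 0, -5], [0, 0, 1, -4]].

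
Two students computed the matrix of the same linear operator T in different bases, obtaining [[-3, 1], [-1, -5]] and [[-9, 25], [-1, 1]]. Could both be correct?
Two matrices over a field are similar if and only if they have the same invariant factors.

Both A and B have characteristic polynomial (x + 4)^2 and minimal polynomial (x + 4)^2. Computing further, both have invariant factors (x + 4)^2. Hence A and B are similar.

Yes.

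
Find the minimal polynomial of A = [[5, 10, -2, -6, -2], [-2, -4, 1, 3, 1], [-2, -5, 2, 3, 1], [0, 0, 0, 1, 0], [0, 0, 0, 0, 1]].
The characteristic polynomial factors as (x - 1)^5. The minimal polynomial is ∏(x - λ)^{k_λ} where k_λ is the size of the largest Jordan block at λ.

For λ = 1: rank(A - I) = 1, and the largest Jordan block has size 2 (the smallest k with rank((A - I)^k) = rank((A - I)^(k+1))).

So m_A(x) = (x - 1)^2.

m_A(x) = (x - 1)^2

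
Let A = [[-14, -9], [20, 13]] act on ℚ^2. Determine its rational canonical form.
The invariant factors of A (the non-unit diagonal entries of the Smith normal form of xI - A over ℚ[x]) are (x - 1)(x + 2), each dividing the next. The characteristic polynomial is their product, (x - 1)(x + 2).

The rational canonical form is the block-diagonal matrix of companion matrices C(f_i):
R = [[0, 2], [1, -1]].

R = [[0, 2], [1, -1]]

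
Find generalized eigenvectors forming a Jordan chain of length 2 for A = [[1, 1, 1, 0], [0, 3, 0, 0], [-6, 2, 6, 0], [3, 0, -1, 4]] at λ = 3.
v_1 = [[0, 1, 0, -1]]^T, v_2 = [[1, 0, 2, -1]]^T

We seek v_1 ∈ ker((A - 3I)^2) \ ker(A - 3I), then set v_{i+1} = (A - 3I) v_i.

One such chain is v_1 = [[0, 1, 0, -1]]^T, v_2 = [[1, 0, 2, -1]]^T. Check: (A - 3I) v_2 = [[0, 0, 0, 0]]^T = 0.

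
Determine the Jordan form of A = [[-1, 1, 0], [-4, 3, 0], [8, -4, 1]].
The characteristic polynomial is det(xI - A) = (x - 1)^3, so the eigenvalues are 1 (algebraic multiplicity 3).

For λ = 1: rank(A - I) = 1, rank((A - I)^2) = 0. The eigenspace has dimension 3 - 1 = 2, so there are 2 Jordan blocks; the rank sequence gives block sizes [2, 1].

Assembling the blocks gives the Jordan form J above.

J = [[1, 1, 0], [0, 1, 0], [0, 0, 1]]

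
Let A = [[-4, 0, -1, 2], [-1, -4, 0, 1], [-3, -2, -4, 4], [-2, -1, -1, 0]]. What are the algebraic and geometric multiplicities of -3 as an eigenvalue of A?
algebraic multiplicity 4, geometric multiplicity 2

The characteristic polynomial is (x + 3)^4, so the factor x + 3 appears with exponent 4: the algebraic multiplicity is 4.

rank(A + 3I) = 2, so the eigenspace has dimension 4 - 2 = 2: the geometric multiplicity is 2.

Since 2 < 4, A is not diagonalizable.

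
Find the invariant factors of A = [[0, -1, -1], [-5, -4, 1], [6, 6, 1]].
(x - 1)^2(x + 5)

The Jordan structure of A has elementary divisors (x + 5), (x - 1)^2. Arranging the block sizes at each eigenvalue in decreasing order and taking row products gives the invariant factors.

Invariant factors (smallest first, each dividing the next): (x - 1)^2(x + 5).

Check: the last factor (x - 1)^2(x + 5) is the minimal polynomial, and the product (x - 1)^2(x + 5) is the characteristic polynomial.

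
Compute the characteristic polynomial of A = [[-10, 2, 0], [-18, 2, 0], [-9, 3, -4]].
χ_A(x) = (x + 4)^3

xI - A = [[x + 10, -2, 0], [18, x - 2, 0], [9, -3, x + 4]].

Expanding det(xI - A) along the first row:
det(xI - A) = + (x + 10)·det([[x - 2, 0], [-3, x + 4]]) - (-2)·det([[18, 0], [9, x + 4]]) + (0)·det([[18, x - 2], [9, -3]]).

Evaluating gives χ_A(x) = x^3 + 12x^2 + 48x + 64 = (x + 4)^3.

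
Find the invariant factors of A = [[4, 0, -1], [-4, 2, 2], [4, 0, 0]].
The Jordan structure of A has elementary divisors (x - 2)^2, (x - 2). Arranging the block sizes at each eigenvalue in decreasing order and taking row products gives the invariant factors.

Invariant factors (smallest first, each dividing the next): x - 2, (x - 2)^2.

Check: the last factor (x - 2)^2 is the minimal polynomial, and the product (x - 2)^3 is the characteristic polynomial.

x - 2, (x - 2)^2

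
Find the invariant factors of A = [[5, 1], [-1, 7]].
(x - 6)^2

The Jordan structure of A has elementary divisors (x - 6)^2. Arranging the block sizes at each eigenvalue in decreasing order and taking row products gives the invariant factors.

Invariant factors (smallest first, each dividing the next): (x - 6)^2.

Check: the last factor (x - 6)^2 is the minimal polynomial, and the product (x - 6)^2 is the characteristic polynomial.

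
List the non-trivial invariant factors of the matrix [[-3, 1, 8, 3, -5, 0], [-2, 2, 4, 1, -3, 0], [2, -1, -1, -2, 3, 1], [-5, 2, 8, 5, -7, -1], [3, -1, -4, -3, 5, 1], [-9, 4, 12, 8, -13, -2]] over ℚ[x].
(x - 1)^2, (x - 1)^2, (x - 1)^2

The Jordan structure of A has elementary divisors (x - 1)^2, (x - 1)^2, (x - 1)^2. Arranging the block sizes at each eigenvalue in decreasing order and taking row products gives the invariant factors.

Invariant factors (smallest first, each dividing the next): (x - 1)^2, (x - 1)^2, (x - 1)^2.

Check: the last factor (x - 1)^2 is the minimal polynomial, and the product (x - 1)^6 is the characteristic polynomial.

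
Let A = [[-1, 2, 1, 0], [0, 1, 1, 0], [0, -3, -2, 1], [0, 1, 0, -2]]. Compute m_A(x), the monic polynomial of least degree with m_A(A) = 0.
m_A(x) = (x + 1)^3

The characteristic polynomial factors as (x + 1)^4. The minimal polynomial is ∏(x - λ)^{k_λ} where k_λ is the size of the largest Jordan block at λ.

For λ = -1: rank(A + I) = 2, and the largest Jordan block has size 3 (the smallest k with rank((A + I)^k) = rank((A + I)^(k+1))).

So m_A(x) = (x + 1)^3.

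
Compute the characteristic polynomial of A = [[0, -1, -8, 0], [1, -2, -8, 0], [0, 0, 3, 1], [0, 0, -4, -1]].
χ_A(x) = (x - 1)^2(x + 1)^2

xI - A = [[x, 1, 8, 0], [-1, x + 2, 8, 0], [0, 0, x - 3, -1], [0, 0, 4, x + 1]].

Expanding det(xI - A) along the first row:
det(xI - A) = + (x)·det([[x + 2, 8, 0], [0, x - 3, -1], [0, 4, x + 1]]) - (1)·det([[-1, 8, 0], [0, x - 3, -1], [0, 4, x + 1]]) + (8)·det([[-1, x + 2, 0], [0, 0, -1], [0, 0, x + 1]]) - (0)·det([[-1, x + 2, 8], [0, 0, x - 3], [0, 0, 4]]).

Evaluating gives χ_A(x) = x^4 - 2x^2 + 1 = (x - 1)^2(x + 1)^2.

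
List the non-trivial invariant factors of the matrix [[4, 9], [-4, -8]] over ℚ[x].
The Jordan structure of A has elementary divisors (x + 2)^2. Arranging the block sizes at each eigenvalue in decreasing order and taking row products gives the invariant factors.

Invariant factors (smallest first, each dividing the next): (x + 2)^2.

Check: the last factor (x + 2)^2 is the minimal polynomial, and the product (x + 2)^2 is the characteristic polynomial.

(x + 2)^2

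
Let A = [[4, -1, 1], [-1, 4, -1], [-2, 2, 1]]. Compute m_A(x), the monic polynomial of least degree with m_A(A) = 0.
The characteristic polynomial factors as (x - 3)^3. The minimal polynomial is ∏(x - λ)^{k_λ} where k_λ is the size of the largest Jordan block at λ.

For λ = 3: rank(A - 3I) = 1, and the largest Jordan block has size 2 (the smallest k with rank((A - 3I)^k) = rank((A - 3I)^(k+1))).

So m_A(x) = (x - 3)^2.

m_A(x) = (x - 3)^2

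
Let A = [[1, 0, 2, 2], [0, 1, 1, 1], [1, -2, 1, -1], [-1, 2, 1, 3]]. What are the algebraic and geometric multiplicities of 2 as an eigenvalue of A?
algebraic multiplicity 2, geometric multiplicity 1

The characteristic polynomial is (x - 2)^2(x - 1)^2, so the factor x - 2 appears with exponent 2: the algebraic multiplicity is 2.

rank(A - 2I) = 3, so the eigenspace has dimension 4 - 3 = 1: the geometric multiplicity is 1.

Since 1 < 2, A is not diagonalizable.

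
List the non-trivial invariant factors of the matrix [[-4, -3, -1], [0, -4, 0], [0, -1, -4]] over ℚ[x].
The Jordan structure of A has elementary divisors (x + 4)^3. Arranging the block sizes at each eigenvalue in decreasing order and taking row products gives the invariant factors.

Invariant factors (smallest first, each dividing the next): (x + 4)^3.

Check: the last factor (x + 4)^3 is the minimal polynomial, and the product (x + 4)^3 is the characteristic polynomial.

(x + 4)^3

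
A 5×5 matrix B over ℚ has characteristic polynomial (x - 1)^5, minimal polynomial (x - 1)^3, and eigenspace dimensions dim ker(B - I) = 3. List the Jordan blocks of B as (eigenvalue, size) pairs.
Jordan blocks: (1, 3), (1, 1), (1, 1)

λ = 1: algebraic multiplicity 5 (exponent in χ_B), largest block size 3 (exponent in m_B), 3 blocks (geometric multiplicity). These force block sizes [3, 1, 1].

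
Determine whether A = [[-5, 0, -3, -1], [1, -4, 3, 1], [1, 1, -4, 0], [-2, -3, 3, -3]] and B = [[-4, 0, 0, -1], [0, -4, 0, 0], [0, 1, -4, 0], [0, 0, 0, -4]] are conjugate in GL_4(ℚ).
Two matrices over a field are similar if and only if they have the same invariant factors.

Both A and B have characteristic polynomial (x + 4)^4 and minimal polynomial (x + 4)^2. Computing further, both have invariant factors (x + 4)^2, (x + 4)^2. Hence A and B are similar.

Yes.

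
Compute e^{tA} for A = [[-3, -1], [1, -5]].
A has Jordan form J = [[-4, 1], [0, -4]] with A = PJP^{-1}, so e^{tA} = P e^{tJ} P^{-1}.

For a Jordan block J_k(λ), e^{tJ_k(λ)} = e^{λt} · (I + tN + t^2 N^2/2! + ... + t^{k-1} N^{k-1}/(k-1)!) where N is the nilpotent superdiagonal part.

Assembling the blocks and conjugating back gives the entries of e^{tA} as shown above.

e^{tA} = [[(t + 1)*e^{-4*t}, -t*e^{-4*t}], [t*e^{-4*t}, (1 - t)*e^{-4*t}]]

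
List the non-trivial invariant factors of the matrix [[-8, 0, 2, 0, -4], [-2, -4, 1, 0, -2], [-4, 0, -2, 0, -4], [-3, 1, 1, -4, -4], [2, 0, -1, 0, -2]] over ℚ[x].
x + 4, x + 4, (x + 4)^3

The Jordan structure of A has elementary divisors (x + 4)^3, (x + 4), (x + 4). Arranging the block sizes at each eigenvalue in decreasing order and taking row products gives the invariant factors.

Invariant factors (smallest first, each dividing the next): x + 4, x + 4, (x + 4)^3.

Check: the last factor (x + 4)^3 is the minimal polynomial, and the product (x + 4)^5 is the characteristic polynomial.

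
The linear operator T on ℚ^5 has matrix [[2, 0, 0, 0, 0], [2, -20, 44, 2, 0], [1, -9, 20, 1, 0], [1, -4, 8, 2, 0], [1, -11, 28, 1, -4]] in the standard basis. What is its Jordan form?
J = [[-4, 0, 0, 0, 0], [0, -2, 0, 0, 0], [0, 0, 2, 1, 0], [0, 0, 0, 2, 1], [0, 0, 0, 0, 2]]

The characteristic polynomial is det(xI - A) = (x - 2)^3(x + 2)(x + 4), so the eigenvalues are -4 (algebraic multiplicity 1), -2 (algebraic multiplicity 1), 2 (algebraic multiplicity 3).

For λ = -4: algebraic multiplicity 1 gives one 1×1 block.

For λ = -2: algebraic multiplicity 1 gives one 1×1 block.

For λ = 2: rank(A - 2I) = 4, rank((A - 2I)^2) = 3, rank((A - 2I)^3) = 2. The eigenspace has dimension 5 - 4 = 1, so there is 1 Jordan block; the rank sequence gives block sizes [3].

Assembling the blocks gives the Jordan form J above.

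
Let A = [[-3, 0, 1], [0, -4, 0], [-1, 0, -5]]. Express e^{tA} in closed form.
e^{tA} = [[(t + 1)*e^{-4*t}, 0, t*e^{-4*t}], [0, e^{-4*t}, 0], [-t*e^{-4*t}, 0, (1 - t)*e^{-4*t}]]

A has Jordan form J = [[-4, 1, 0], [0, -4, 0], [0, 0, -4]] with A = PJP^{-1}, so e^{tA} = P e^{tJ} P^{-1}.

For a Jordan block J_k(λ), e^{tJ_k(λ)} = e^{λt} · (I + tN + t^2 N^2/2! + ... + t^{k-1} N^{k-1}/(k-1)!) where N is the nilpotent superdiagonal part.

Assembling the blocks and conjugating back gives the entries of e^{tA} as shown above.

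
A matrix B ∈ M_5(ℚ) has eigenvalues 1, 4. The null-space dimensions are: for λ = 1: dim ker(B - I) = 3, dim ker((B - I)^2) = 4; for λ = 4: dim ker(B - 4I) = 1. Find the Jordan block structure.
λ = 1: successive nullity increments [3, 1] count blocks of size ≥ k; block sizes are [2, 1, 1].
λ = 4: successive nullity increments [1] count blocks of size ≥ k; block sizes are [1].

Jordan blocks: (1, 2), (1, 1), (1, 1), (4, 1)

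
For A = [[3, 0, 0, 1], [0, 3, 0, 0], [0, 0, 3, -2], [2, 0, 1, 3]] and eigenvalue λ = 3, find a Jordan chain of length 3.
We seek v_1 ∈ ker((A - 3I)^3) \ ker((A - 3I)^2), then set v_{i+1} = (A - 3I) v_i.

One such chain is v_1 = [[0, 1, 1, 0]]^T, v_2 = [[0, 0, 0, 1]]^T, v_3 = [[1, 0, -2, 0]]^T. Check: (A - 3I) v_3 = [[0, 0, 0, 0]]^T = 0.

v_1 = [[0, 1, 1, 0]]^T, v_2 = [[0, 0, 0, 1]]^T, v_3 = [[1, 0, -2, 0]]^T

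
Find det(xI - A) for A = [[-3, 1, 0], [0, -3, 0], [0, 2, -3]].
xI - A = [[x + 3, -1, 0], [0, x + 3, 0], [0, -2, x + 3]].

Expanding det(xI - A) along the first row:
det(xI - A) = + (x + 3)·det([[x + 3, 0], [-2, x + 3]]) - (-1)·det([[0, 0], [0, x + 3]]) + (0)·det([[0, x + 3], [0, -2]]).

Evaluating gives χ_A(x) = x^3 + 9x^2 + 27x + 27 = (x + 3)^3.

χ_A(x) = (x + 3)^3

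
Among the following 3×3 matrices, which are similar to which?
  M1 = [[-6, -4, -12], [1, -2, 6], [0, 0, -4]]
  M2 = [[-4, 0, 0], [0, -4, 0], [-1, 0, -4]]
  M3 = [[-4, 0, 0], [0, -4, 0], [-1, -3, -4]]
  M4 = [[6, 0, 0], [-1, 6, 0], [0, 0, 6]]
Characteristic polynomials: χ_{M1} = (x + 4)^3, χ_{M2} = (x + 4)^3, χ_{M3} = (x + 4)^3, χ_{M4} = (x - 6)^3.

{M1, M2, M3}: invariant factors x + 4, (x + 4)^2.

{M4}: invariant factors x - 6, (x - 6)^2.

Matrices are similar if and only if their invariant-factor lists agree; the partition into similarity classes is {M1, M2, M3}, {M4}.

2 classes: {M1, M2, M3}, {M4}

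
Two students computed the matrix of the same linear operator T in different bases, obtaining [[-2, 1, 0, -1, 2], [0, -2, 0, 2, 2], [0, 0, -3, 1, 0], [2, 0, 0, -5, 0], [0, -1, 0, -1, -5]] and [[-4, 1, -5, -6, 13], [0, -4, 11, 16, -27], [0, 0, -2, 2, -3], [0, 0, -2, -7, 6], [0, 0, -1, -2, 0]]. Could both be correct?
Two matrices over a field are similar if and only if they have the same invariant factors.

Both A and B have characteristic polynomial (x + 3)^3(x + 4)^2 and minimal polynomial (x + 3)^2(x + 4)^2. Computing further, both have invariant factors x + 3, (x + 3)^2(x + 4)^2. Hence A and B are similar.

Yes.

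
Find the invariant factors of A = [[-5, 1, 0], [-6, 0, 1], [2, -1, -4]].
The Jordan structure of A has elementary divisors (x + 3)^3. Arranging the block sizes at each eigenvalue in decreasing order and taking row products gives the invariant factors.

Invariant factors (smallest first, each dividing the next): (x + 3)^3.

Check: the last factor (x + 3)^3 is the minimal polynomial, and the product (x + 3)^3 is the characteristic polynomial.

(x + 3)^3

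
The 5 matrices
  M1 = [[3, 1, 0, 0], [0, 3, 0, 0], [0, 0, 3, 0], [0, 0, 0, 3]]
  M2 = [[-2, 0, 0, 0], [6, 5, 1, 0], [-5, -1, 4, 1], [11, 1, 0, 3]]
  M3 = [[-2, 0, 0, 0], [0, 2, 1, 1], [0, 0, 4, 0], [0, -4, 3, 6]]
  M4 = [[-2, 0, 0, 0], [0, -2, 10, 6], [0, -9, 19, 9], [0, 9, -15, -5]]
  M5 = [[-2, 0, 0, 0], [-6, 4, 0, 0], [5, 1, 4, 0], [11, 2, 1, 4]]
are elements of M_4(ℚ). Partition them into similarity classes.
Characteristic polynomials: χ_{M1} = (x - 3)^4, χ_{M2} = (x - 4)^3(x + 2), χ_{M3} = (x - 4)^3(x + 2), χ_{M4} = (x - 4)^3(x + 2), χ_{M5} = (x - 4)^3(x + 2).

{M1}: invariant factors x - 3, x - 3, (x - 3)^2.

{M2, M3, M5}: invariant factors (x - 4)^3(x + 2).

{M4}: invariant factors x - 4, (x - 4)^2(x + 2).

Matrices are similar if and only if their invariant-factor lists agree; the partition into similarity classes is {M1}, {M2, M3, M5}, {M4}.

3 classes: {M1}, {M2, M3, M5}, {M4}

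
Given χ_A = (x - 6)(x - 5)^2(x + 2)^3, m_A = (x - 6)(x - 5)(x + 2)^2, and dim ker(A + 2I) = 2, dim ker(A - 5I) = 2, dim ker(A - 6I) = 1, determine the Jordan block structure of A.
Jordan blocks: (-2, 2), (-2, 1), (5, 1), (5, 1), (6, 1)

λ = -2: algebraic multiplicity 3 (exponent in χ_A), largest block size 2 (exponent in m_A), 2 blocks (geometric multiplicity). These force block sizes [2, 1].
λ = 5: algebraic multiplicity 2 (exponent in χ_A), largest block size 1 (exponent in m_A), 2 blocks (geometric multiplicity). These force block sizes [1, 1].
λ = 6: algebraic multiplicity 1 (exponent in χ_A), largest block size 1 (exponent in m_A), 1 block (geometric multiplicity). This forces block sizes [1].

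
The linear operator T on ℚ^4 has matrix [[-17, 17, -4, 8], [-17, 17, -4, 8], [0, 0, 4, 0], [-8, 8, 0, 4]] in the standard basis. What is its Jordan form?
The characteristic polynomial is det(xI - A) = x^2(x - 4)^2, so the eigenvalues are 0 (algebraic multiplicity 2), 4 (algebraic multiplicity 2).

For λ = 0: rank(A) = 3, rank(A^2) = 2. The eigenspace has dimension 4 - 3 = 1, so there is 1 Jordan block; the rank sequence gives block sizes [2].

For λ = 4: rank(A - 4I) = 2. The eigenspace has dimension 4 - 2 = 2, so there are 2 Jordan blocks; the rank sequence gives block sizes [1, 1].

Assembling the blocks gives the Jordan form J above.

J = [[0, 1, 0, 0], [0, 0, 0, 0], [0, 0, 4, 0], [0, 0, 0, 4]]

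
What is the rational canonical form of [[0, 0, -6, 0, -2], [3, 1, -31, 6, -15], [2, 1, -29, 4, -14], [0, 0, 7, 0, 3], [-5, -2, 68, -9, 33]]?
The invariant factors of A (the non-unit diagonal entries of the Smith normal form of xI - A over ℚ[x]) are (x - 4)(x - 1)(x^3 - 3x - 1), each dividing the next. The characteristic polynomial is their product, (x - 4)(x - 1)(x^3 - 3x - 1).

The rational canonical form is the block-diagonal matrix of companion matrices C(f_i):
R = [[0, 0, 0, 0, 4], [1, 0, 0, 0, 7], [0, 1, 0, 0, -14], [0, 0, 1, 0, -1], [0, 0, 0, 1, 5]].

Note the characteristic polynomial does not split into linear factors over ℚ, so A has no Jordan form over ℚ; the rational canonical form exists over any field.

R = [[0, 0, 0, 0, 4], [1, 0, 0, 0, 7], [0, 1, 0, 0, -14], [0, 0, 1, 0, -1], [0, 0, 0, 1, 5]]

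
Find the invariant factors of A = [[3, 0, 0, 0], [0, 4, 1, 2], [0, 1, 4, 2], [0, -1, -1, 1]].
x - 3, x - 3, (x - 3)^2

The Jordan structure of A has elementary divisors (x - 3)^2, (x - 3), (x - 3). Arranging the block sizes at each eigenvalue in decreasing order and taking row products gives the invariant factors.

Invariant factors (smallest first, each dividing the next): x - 3, x - 3, (x - 3)^2.

Check: the last factor (x - 3)^2 is the minimal polynomial, and the product (x - 3)^4 is the characteristic polynomial.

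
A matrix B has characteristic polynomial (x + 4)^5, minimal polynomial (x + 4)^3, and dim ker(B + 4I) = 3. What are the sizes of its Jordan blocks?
λ = -4: algebraic multiplicity 5 (exponent in χ_B), largest block size 3 (exponent in m_B), 3 blocks (geometric multiplicity). These force block sizes [3, 1, 1].

Jordan blocks: (-4, 3), (-4, 1), (-4, 1)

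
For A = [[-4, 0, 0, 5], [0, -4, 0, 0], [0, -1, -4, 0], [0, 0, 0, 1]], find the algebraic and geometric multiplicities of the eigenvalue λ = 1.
The characteristic polynomial is (x - 1)(x + 4)^3, so the factor x - 1 appears with exponent 1: the algebraic multiplicity is 1.

rank(A - I) = 3, so the eigenspace has dimension 4 - 3 = 1: the geometric multiplicity is 1.

algebraic multiplicity 1, geometric multiplicity 1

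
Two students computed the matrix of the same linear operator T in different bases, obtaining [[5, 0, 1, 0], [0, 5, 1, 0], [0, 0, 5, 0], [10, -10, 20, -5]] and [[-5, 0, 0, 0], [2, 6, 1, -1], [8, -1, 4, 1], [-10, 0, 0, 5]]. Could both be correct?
Two matrices over a field are similar if and only if they have the same invariant factors.

Both A and B have characteristic polynomial (x - 5)^3(x + 5) and minimal polynomial (x - 5)^2(x + 5). Computing further, both have invariant factors x - 5, (x - 5)^2(x + 5). Hence A and B are similar.

Yes.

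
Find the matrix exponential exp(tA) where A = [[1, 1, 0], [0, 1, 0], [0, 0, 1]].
e^{tA} = [[e^{t}, t*e^{t}, 0], [0, e^{t}, 0], [0, 0, e^{t}]]

A has Jordan form J = [[1, 1, 0], [0, 1, 0], [0, 0, 1]] with A = PJP^{-1}, so e^{tA} = P e^{tJ} P^{-1}.

For a Jordan block J_k(λ), e^{tJ_k(λ)} = e^{λt} · (I + tN + t^2 N^2/2! + ... + t^{k-1} N^{k-1}/(k-1)!) where N is the nilpotent superdiagonal part.

Assembling the blocks and conjugating back gives the entries of e^{tA} as shown above.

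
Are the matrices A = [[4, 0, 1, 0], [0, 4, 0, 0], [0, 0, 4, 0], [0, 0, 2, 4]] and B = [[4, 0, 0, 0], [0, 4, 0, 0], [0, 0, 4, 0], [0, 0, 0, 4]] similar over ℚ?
No.

Both have characteristic polynomial (x - 4)^4, but the minimal polynomial of A is (x - 4)^2 while the minimal polynomial of B is x - 4. The minimal polynomial is a similarity invariant, so A and B are not similar.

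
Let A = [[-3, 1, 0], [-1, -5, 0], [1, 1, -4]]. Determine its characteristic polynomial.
xI - A = [[x + 3, -1, 0], [1, x + 5, 0], [-1, -1, x + 4]].

Expanding det(xI - A) along the first row:
det(xI - A) = + (x + 3)·det([[x + 5, 0], [-1, x + 4]]) - (-1)·det([[1, 0], [-1, x + 4]]) + (0)·det([[1, x + 5], [-1, -1]]).

Evaluating gives χ_A(x) = x^3 + 12x^2 + 48x + 64 = (x + 4)^3.

χ_A(x) = (x + 4)^3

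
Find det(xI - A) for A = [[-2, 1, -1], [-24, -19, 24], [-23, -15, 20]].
χ_A(x) = (x - 5)(x + 3)^2

xI - A = [[x + 2, -1, 1], [24, x + 19, -24], [23, 15, x - 20]].

Expanding det(xI - A) along the first row:
det(xI - A) = + (x + 2)·det([[x + 19, -24], [15, x - 20]]) - (-1)·det([[24, -24], [23, x - 20]]) + (1)·det([[24, x + 19], [23, 15]]).

Evaluating gives χ_A(x) = x^3 + x^2 - 21x - 45 = (x - 5)(x + 3)^2.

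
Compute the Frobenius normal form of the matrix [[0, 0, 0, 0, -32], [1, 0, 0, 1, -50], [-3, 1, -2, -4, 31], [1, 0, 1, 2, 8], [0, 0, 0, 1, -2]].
The invariant factors of A (the non-unit diagonal entries of the Smith normal form of xI - A over ℚ[x]) are (x - 2)^2(x + 2)^3, each dividing the next. The characteristic polynomial is their product, (x - 2)^2(x + 2)^3.

The rational canonical form is the block-diagonal matrix of companion matrices C(f_i):
R = [[0, 0, 0, 0, -32], [1, 0, 0, 0, -16], [0, 1, 0, 0, 16], [0, 0, 1, 0, 8], [0, 0, 0, 1, -2]].

R = [[0, 0, 0, 0, -32], [1, 0, 0, 0, -16], [0, 1, 0, 0, 16], [0, 0, 1, 0, 8], [0, 0, 0, 1, -2]]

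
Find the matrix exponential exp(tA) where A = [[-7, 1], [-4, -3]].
A has Jordan form J = [[-5, 1], [0, -5]] with A = PJP^{-1}, so e^{tA} = P e^{tJ} P^{-1}.

For a Jordan block J_k(λ), e^{tJ_k(λ)} = e^{λt} · (I + tN + t^2 N^2/2! + ... + t^{k-1} N^{k-1}/(k-1)!) where N is the nilpotent superdiagonal part.

Assembling the blocks and conjugating back gives the entries of e^{tA} as shown above.

e^{tA} = [[(1 - 2*t)*e^{-5*t}, t*e^{-5*t}], [-4*t*e^{-5*t}, (2*t + 1)*e^{-5*t}]]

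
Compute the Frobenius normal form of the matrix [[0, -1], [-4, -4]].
The invariant factors of A (the non-unit diagonal entries of the Smith normal form of xI - A over ℚ[x]) are x^2 + 4x - 4, each dividing the next. The characteristic polynomial is their product, x^2 + 4x - 4.

The rational canonical form is the block-diagonal matrix of companion matrices C(f_i):
R = [[0, 4], [1, -4]].

Note the characteristic polynomial does not split into linear factors over ℚ, so A has no Jordan form over ℚ; the rational canonical form exists over any field.

R = [[0, 4], [1, -4]]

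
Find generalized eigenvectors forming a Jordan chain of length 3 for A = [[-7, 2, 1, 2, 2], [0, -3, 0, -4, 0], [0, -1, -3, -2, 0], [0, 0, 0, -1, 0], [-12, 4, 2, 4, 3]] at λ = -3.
v_1 = [[0, -1, 1, 0, 0]]^T, v_2 = [[-1, 0, 1, 0, -2]]^T, v_3 = [[1, 0, 0, 0, 2]]^T

We seek v_1 ∈ ker((A + 3I)^3) \ ker((A + 3I)^2), then set v_{i+1} = (A + 3I) v_i.

One such chain is v_1 = [[0, -1, 1, 0, 0]]^T, v_2 = [[-1, 0, 1, 0, -2]]^T, v_3 = [[1, 0, 0, 0, 2]]^T. Check: (A + 3I) v_3 = [[0, 0, 0, 0, 0]]^T = 0.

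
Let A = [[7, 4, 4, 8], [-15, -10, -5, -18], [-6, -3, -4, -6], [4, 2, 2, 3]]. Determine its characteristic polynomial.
xI - A = [[x - 7, -4, -4, -8], [15, x + 10, 5, 18], [6, 3, x + 4, 6], [-4, -2, -2, x - 3]].

Expanding det(xI - A) along the first row:
det(xI - A) = + (x - 7)·det([[x + 10, 5, 18], [3, x + 4, 6], [-2, -2, x - 3]]) - (-4)·det([[15, 5, 18], [6, x + 4, 6], [-4, -2, x - 3]]) + (-4)·det([[15, x + 10, 18], [6, 3, 6], [-4, -2, x - 3]]) - (-8)·det([[15, x + 10, 5], [6, 3, x + 4], [-4, -2, -2]]).

Evaluating gives χ_A(x) = x^4 + 4x^3 + 6x^2 + 4x + 1 = (x + 1)^4.

χ_A(x) = (x + 1)^4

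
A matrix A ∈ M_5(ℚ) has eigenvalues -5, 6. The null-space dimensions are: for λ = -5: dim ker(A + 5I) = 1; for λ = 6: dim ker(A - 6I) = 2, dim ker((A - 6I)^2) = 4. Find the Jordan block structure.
λ = -5: successive nullity increments [1] count blocks of size ≥ k; block sizes are [1].
λ = 6: successive nullity increments [2, 2] count blocks of size ≥ k; block sizes are [2, 2].

Jordan blocks: (-5, 1), (6, 2), (6, 2)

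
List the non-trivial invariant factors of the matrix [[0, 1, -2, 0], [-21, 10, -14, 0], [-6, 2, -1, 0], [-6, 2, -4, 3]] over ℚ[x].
x - 3, x - 3, (x - 3)^2

The Jordan structure of A has elementary divisors (x - 3)^2, (x - 3), (x - 3). Arranging the block sizes at each eigenvalue in decreasing order and taking row products gives the invariant factors.

Invariant factors (smallest first, each dividing the next): x - 3, x - 3, (x - 3)^2.

Check: the last factor (x - 3)^2 is the minimal polynomial, and the product (x - 3)^4 is the characteristic polynomial.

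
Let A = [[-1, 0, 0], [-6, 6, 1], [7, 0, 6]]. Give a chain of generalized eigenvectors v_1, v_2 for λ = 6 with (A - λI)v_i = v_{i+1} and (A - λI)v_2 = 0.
v_1 = [[0, 0, 1]]^T, v_2 = [[0, 1, 0]]^T

We seek v_1 ∈ ker((A - 6I)^2) \ ker(A - 6I), then set v_{i+1} = (A - 6I) v_i.

One such chain is v_1 = [[0, 0, 1]]^T, v_2 = [[0, 1, 0]]^T. Check: (A - 6I) v_2 = [[0, 0, 0]]^T = 0.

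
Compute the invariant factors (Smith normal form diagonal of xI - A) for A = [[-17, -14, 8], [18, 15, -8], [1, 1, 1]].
The Jordan structure of A has elementary divisors (x + 3), (x - 1)^2. Arranging the block sizes at each eigenvalue in decreasing order and taking row products gives the invariant factors.

Invariant factors (smallest first, each dividing the next): (x - 1)^2(x + 3).

Check: the last factor (x - 1)^2(x + 3) is the minimal polynomial, and the product (x - 1)^2(x + 3) is the characteristic polynomial.

(x - 1)^2(x + 3)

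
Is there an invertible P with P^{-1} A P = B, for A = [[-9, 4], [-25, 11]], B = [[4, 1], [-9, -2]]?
Yes.

Two matrices over a field are similar if and only if they have the same invariant factors.

Both A and B have characteristic polynomial (x - 1)^2 and minimal polynomial (x - 1)^2. Computing further, both have invariant factors (x - 1)^2. Hence A and B are similar.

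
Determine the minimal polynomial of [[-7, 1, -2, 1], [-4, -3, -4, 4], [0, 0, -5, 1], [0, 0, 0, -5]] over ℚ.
m_A(x) = (x + 5)^2

The characteristic polynomial factors as (x + 5)^4. The minimal polynomial is ∏(x - λ)^{k_λ} where k_λ is the size of the largest Jordan block at λ.

For λ = -5: rank(A + 5I) = 2, and the largest Jordan block has size 2 (the smallest k with rank((A + 5I)^k) = rank((A + 5I)^(k+1))).

So m_A(x) = (x + 5)^2.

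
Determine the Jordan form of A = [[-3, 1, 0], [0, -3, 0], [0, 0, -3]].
The characteristic polynomial is det(xI - A) = (x + 3)^3, so the eigenvalues are -3 (algebraic multiplicity 3).

For λ = -3: rank(A + 3I) = 1, rank((A + 3I)^2) = 0. The eigenspace has dimension 3 - 1 = 2, so there are 2 Jordan blocks; the rank sequence gives block sizes [2, 1].

Assembling the blocks gives the Jordan form J above.

J = [[-3, 1, 0], [0, -3, 0], [0, 0, -3]]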